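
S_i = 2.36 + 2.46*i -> [2.36, 4.82, 7.28, 9.74, 12.2]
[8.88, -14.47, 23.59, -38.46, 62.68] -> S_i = 8.88*(-1.63)^i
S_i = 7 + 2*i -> [7, 9, 11, 13, 15]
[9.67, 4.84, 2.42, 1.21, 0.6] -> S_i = 9.67*0.50^i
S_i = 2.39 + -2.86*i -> [2.39, -0.47, -3.33, -6.19, -9.05]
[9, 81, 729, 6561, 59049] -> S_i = 9*9^i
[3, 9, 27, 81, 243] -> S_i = 3*3^i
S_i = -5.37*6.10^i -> [-5.37, -32.76, -199.82, -1218.89, -7435.22]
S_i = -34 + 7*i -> [-34, -27, -20, -13, -6]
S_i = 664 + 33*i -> [664, 697, 730, 763, 796]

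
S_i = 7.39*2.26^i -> [7.39, 16.7, 37.75, 85.3, 192.79]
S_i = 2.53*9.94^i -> [2.53, 25.15, 249.97, 2484.73, 24698.24]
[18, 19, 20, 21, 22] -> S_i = 18 + 1*i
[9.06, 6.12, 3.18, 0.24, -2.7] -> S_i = 9.06 + -2.94*i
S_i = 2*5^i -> [2, 10, 50, 250, 1250]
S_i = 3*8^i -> [3, 24, 192, 1536, 12288]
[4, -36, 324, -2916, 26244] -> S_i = 4*-9^i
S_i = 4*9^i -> [4, 36, 324, 2916, 26244]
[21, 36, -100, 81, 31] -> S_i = Random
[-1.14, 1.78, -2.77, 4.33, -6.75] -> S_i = -1.14*(-1.56)^i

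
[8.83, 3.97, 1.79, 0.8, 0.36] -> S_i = 8.83*0.45^i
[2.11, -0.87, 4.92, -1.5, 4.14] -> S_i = Random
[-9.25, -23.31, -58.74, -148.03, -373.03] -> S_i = -9.25*2.52^i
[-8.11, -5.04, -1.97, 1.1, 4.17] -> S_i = -8.11 + 3.07*i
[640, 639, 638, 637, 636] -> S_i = 640 + -1*i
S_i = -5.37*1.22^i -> [-5.37, -6.55, -7.99, -9.75, -11.9]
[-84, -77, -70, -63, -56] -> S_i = -84 + 7*i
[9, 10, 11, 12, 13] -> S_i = 9 + 1*i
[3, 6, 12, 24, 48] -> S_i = 3*2^i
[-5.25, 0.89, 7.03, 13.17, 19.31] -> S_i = -5.25 + 6.14*i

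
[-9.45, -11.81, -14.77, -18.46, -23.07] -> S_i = -9.45*1.25^i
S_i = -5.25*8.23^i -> [-5.25, -43.21, -355.6, -2926.57, -24085.67]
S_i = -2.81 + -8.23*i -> [-2.81, -11.04, -19.27, -27.5, -35.73]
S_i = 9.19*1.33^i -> [9.19, 12.22, 16.26, 21.62, 28.76]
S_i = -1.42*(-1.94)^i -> [-1.42, 2.75, -5.34, 10.37, -20.11]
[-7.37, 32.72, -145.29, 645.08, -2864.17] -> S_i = -7.37*(-4.44)^i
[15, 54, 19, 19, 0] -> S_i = Random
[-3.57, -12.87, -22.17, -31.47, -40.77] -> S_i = -3.57 + -9.30*i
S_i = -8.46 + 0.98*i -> [-8.46, -7.48, -6.5, -5.52, -4.54]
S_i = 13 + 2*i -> [13, 15, 17, 19, 21]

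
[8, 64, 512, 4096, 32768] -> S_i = 8*8^i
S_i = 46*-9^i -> [46, -414, 3726, -33534, 301806]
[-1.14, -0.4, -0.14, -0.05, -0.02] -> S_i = -1.14*0.35^i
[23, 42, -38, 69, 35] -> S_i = Random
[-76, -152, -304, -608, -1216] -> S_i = -76*2^i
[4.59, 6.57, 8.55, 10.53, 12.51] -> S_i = 4.59 + 1.98*i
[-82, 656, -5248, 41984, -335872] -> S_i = -82*-8^i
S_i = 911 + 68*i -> [911, 979, 1047, 1115, 1183]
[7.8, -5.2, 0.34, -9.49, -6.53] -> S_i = Random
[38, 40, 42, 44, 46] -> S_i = 38 + 2*i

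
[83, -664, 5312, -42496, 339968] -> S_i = 83*-8^i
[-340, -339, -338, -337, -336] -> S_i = -340 + 1*i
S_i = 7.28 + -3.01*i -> [7.28, 4.27, 1.26, -1.75, -4.76]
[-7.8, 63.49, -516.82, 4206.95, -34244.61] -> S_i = -7.80*(-8.14)^i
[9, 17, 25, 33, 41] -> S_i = 9 + 8*i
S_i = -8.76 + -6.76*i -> [-8.76, -15.52, -22.28, -29.04, -35.8]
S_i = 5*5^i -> [5, 25, 125, 625, 3125]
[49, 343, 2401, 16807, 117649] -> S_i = 49*7^i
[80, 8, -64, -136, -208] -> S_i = 80 + -72*i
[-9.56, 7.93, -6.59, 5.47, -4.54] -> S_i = -9.56*(-0.83)^i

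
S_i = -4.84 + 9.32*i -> [-4.84, 4.48, 13.8, 23.12, 32.44]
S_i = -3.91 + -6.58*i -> [-3.91, -10.49, -17.07, -23.65, -30.23]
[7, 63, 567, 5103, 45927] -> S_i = 7*9^i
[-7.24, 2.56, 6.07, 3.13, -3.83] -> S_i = Random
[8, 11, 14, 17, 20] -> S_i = 8 + 3*i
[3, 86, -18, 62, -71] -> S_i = Random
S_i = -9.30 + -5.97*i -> [-9.3, -15.27, -21.24, -27.21, -33.18]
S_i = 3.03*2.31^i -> [3.03, 7.0, 16.17, 37.35, 86.28]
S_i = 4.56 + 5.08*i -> [4.56, 9.64, 14.72, 19.8, 24.88]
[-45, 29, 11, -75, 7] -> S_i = Random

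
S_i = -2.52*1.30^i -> [-2.52, -3.28, -4.26, -5.54, -7.2]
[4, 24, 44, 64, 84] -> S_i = 4 + 20*i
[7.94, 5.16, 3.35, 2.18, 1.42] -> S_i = 7.94*0.65^i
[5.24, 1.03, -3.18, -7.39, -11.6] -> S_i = 5.24 + -4.21*i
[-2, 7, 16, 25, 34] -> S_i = -2 + 9*i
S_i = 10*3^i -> [10, 30, 90, 270, 810]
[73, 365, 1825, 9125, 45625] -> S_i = 73*5^i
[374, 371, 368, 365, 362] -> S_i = 374 + -3*i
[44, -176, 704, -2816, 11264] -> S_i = 44*-4^i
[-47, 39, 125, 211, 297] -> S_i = -47 + 86*i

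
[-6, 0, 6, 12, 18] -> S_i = -6 + 6*i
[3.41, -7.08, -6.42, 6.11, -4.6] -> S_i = Random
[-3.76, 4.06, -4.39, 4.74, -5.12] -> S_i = -3.76*(-1.08)^i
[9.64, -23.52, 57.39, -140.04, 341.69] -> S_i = 9.64*(-2.44)^i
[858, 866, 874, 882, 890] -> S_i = 858 + 8*i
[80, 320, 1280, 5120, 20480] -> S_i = 80*4^i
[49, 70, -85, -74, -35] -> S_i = Random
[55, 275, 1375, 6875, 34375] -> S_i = 55*5^i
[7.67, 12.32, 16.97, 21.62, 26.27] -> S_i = 7.67 + 4.65*i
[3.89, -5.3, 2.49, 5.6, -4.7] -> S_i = Random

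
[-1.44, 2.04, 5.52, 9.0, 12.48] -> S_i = -1.44 + 3.48*i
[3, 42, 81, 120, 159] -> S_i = 3 + 39*i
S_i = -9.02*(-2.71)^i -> [-9.02, 24.44, -66.24, 179.52, -486.5]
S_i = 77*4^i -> [77, 308, 1232, 4928, 19712]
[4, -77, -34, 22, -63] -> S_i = Random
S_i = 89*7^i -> [89, 623, 4361, 30527, 213689]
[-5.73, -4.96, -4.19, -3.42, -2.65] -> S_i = -5.73 + 0.77*i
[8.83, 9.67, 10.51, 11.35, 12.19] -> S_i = 8.83 + 0.84*i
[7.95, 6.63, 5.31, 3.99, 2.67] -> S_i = 7.95 + -1.32*i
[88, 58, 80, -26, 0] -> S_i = Random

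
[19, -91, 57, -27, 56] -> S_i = Random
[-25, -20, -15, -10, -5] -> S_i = -25 + 5*i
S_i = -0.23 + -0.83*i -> [-0.23, -1.06, -1.89, -2.72, -3.55]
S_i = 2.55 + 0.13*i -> [2.55, 2.68, 2.81, 2.94, 3.07]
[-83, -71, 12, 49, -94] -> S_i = Random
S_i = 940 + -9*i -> [940, 931, 922, 913, 904]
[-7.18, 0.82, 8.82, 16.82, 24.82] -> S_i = -7.18 + 8.00*i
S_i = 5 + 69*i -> [5, 74, 143, 212, 281]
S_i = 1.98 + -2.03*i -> [1.98, -0.05, -2.08, -4.11, -6.14]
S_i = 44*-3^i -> [44, -132, 396, -1188, 3564]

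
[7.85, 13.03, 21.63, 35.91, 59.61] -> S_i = 7.85*1.66^i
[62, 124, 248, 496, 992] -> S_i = 62*2^i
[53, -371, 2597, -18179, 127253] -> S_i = 53*-7^i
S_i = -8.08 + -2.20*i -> [-8.08, -10.28, -12.48, -14.68, -16.88]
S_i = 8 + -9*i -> [8, -1, -10, -19, -28]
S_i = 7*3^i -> [7, 21, 63, 189, 567]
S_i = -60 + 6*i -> [-60, -54, -48, -42, -36]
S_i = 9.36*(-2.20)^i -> [9.36, -20.59, 45.3, -99.67, 219.26]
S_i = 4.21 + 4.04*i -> [4.21, 8.25, 12.29, 16.33, 20.37]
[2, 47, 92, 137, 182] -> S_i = 2 + 45*i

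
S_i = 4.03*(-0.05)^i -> [4.03, -0.2, 0.01, -0.0, 0.0]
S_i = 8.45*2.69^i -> [8.45, 22.73, 61.15, 164.48, 442.45]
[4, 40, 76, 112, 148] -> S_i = 4 + 36*i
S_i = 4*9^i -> [4, 36, 324, 2916, 26244]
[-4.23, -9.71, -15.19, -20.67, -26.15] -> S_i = -4.23 + -5.48*i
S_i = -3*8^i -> [-3, -24, -192, -1536, -12288]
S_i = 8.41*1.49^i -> [8.41, 12.53, 18.67, 27.82, 41.45]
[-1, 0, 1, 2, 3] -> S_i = -1 + 1*i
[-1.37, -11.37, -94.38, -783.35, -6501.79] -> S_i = -1.37*8.30^i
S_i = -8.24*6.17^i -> [-8.24, -50.84, -313.69, -1935.45, -11941.75]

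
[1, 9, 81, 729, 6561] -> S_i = 1*9^i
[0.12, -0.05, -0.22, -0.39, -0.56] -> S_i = 0.12 + -0.17*i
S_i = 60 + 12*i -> [60, 72, 84, 96, 108]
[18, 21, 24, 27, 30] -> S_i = 18 + 3*i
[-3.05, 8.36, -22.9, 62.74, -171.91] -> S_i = -3.05*(-2.74)^i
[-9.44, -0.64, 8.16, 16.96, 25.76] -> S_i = -9.44 + 8.80*i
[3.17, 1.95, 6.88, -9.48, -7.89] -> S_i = Random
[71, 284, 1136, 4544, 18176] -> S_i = 71*4^i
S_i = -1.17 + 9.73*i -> [-1.17, 8.56, 18.29, 28.02, 37.75]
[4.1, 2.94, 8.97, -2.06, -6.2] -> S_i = Random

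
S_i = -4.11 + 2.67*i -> [-4.11, -1.44, 1.23, 3.9, 6.57]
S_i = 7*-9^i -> [7, -63, 567, -5103, 45927]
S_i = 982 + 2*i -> [982, 984, 986, 988, 990]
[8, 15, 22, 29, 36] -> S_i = 8 + 7*i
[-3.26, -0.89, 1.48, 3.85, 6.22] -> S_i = -3.26 + 2.37*i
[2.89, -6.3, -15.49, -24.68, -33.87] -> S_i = 2.89 + -9.19*i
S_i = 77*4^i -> [77, 308, 1232, 4928, 19712]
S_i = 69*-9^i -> [69, -621, 5589, -50301, 452709]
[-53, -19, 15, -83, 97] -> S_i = Random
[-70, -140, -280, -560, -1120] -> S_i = -70*2^i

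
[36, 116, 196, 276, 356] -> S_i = 36 + 80*i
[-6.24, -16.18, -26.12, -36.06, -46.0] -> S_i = -6.24 + -9.94*i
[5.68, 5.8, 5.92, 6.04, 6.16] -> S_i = 5.68 + 0.12*i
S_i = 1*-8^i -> [1, -8, 64, -512, 4096]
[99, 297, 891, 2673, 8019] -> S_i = 99*3^i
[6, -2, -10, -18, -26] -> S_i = 6 + -8*i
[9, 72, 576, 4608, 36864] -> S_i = 9*8^i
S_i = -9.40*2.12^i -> [-9.4, -19.93, -42.25, -89.56, -189.88]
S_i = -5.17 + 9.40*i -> [-5.17, 4.23, 13.63, 23.03, 32.43]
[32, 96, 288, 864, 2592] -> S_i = 32*3^i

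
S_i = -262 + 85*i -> [-262, -177, -92, -7, 78]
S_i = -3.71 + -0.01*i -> [-3.71, -3.72, -3.73, -3.74, -3.75]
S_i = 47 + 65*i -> [47, 112, 177, 242, 307]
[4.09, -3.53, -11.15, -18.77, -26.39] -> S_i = 4.09 + -7.62*i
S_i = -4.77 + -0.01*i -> [-4.77, -4.78, -4.79, -4.8, -4.81]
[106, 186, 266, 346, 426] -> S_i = 106 + 80*i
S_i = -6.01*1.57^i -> [-6.01, -9.44, -14.81, -23.26, -36.52]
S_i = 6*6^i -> [6, 36, 216, 1296, 7776]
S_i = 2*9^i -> [2, 18, 162, 1458, 13122]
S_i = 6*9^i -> [6, 54, 486, 4374, 39366]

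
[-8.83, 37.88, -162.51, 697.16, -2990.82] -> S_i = -8.83*(-4.29)^i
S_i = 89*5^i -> [89, 445, 2225, 11125, 55625]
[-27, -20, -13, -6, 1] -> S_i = -27 + 7*i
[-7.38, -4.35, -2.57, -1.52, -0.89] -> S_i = -7.38*0.59^i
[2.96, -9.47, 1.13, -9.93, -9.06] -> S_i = Random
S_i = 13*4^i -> [13, 52, 208, 832, 3328]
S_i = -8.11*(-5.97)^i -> [-8.11, 48.42, -289.05, 1725.61, -10301.92]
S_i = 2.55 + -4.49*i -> [2.55, -1.94, -6.43, -10.92, -15.41]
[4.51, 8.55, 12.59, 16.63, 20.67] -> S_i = 4.51 + 4.04*i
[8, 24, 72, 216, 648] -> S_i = 8*3^i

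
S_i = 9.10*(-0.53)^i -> [9.1, -4.82, 2.56, -1.35, 0.72]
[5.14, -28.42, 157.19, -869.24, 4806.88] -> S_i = 5.14*(-5.53)^i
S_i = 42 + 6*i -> [42, 48, 54, 60, 66]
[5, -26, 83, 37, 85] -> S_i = Random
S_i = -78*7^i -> [-78, -546, -3822, -26754, -187278]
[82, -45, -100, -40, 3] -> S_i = Random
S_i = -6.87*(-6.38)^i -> [-6.87, 43.83, -279.64, 1784.1, -11382.55]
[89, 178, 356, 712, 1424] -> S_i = 89*2^i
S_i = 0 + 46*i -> [0, 46, 92, 138, 184]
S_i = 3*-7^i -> [3, -21, 147, -1029, 7203]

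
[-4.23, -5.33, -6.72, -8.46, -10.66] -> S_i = -4.23*1.26^i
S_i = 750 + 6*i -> [750, 756, 762, 768, 774]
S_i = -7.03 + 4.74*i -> [-7.03, -2.29, 2.45, 7.19, 11.93]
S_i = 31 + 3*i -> [31, 34, 37, 40, 43]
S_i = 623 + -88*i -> [623, 535, 447, 359, 271]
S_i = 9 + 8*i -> [9, 17, 25, 33, 41]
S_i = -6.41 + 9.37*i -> [-6.41, 2.96, 12.33, 21.7, 31.07]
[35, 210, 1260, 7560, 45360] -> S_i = 35*6^i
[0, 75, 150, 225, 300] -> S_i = 0 + 75*i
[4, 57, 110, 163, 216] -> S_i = 4 + 53*i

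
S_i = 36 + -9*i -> [36, 27, 18, 9, 0]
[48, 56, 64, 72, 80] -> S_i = 48 + 8*i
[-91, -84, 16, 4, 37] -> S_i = Random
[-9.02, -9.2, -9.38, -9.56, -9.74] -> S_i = -9.02 + -0.18*i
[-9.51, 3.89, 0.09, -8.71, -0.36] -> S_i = Random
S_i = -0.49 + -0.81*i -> [-0.49, -1.3, -2.11, -2.92, -3.73]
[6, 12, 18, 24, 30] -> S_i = 6 + 6*i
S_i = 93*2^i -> [93, 186, 372, 744, 1488]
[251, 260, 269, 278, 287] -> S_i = 251 + 9*i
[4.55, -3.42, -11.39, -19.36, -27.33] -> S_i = 4.55 + -7.97*i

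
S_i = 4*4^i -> [4, 16, 64, 256, 1024]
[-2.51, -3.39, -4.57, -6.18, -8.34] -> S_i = -2.51*1.35^i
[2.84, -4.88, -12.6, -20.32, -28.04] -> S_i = 2.84 + -7.72*i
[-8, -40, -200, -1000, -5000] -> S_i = -8*5^i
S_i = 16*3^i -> [16, 48, 144, 432, 1296]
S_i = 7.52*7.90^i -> [7.52, 59.41, 469.32, 3707.65, 29290.46]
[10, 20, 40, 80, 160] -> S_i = 10*2^i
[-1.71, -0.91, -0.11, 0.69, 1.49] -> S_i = -1.71 + 0.80*i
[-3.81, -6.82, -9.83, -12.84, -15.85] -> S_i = -3.81 + -3.01*i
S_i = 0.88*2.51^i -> [0.88, 2.21, 5.54, 13.92, 34.93]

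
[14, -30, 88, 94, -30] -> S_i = Random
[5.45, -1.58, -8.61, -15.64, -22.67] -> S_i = 5.45 + -7.03*i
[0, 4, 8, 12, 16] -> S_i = 0 + 4*i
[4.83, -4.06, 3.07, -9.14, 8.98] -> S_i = Random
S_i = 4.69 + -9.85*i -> [4.69, -5.16, -15.01, -24.86, -34.71]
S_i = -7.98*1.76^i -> [-7.98, -14.04, -24.72, -43.51, -76.57]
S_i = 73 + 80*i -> [73, 153, 233, 313, 393]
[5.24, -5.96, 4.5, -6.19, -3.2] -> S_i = Random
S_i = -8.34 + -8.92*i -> [-8.34, -17.26, -26.18, -35.1, -44.02]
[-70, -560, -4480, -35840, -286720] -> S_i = -70*8^i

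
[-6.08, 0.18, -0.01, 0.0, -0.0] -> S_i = -6.08*(-0.03)^i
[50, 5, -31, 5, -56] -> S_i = Random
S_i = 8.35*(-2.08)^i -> [8.35, -17.37, 36.13, -75.14, 156.29]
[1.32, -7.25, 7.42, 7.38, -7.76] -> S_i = Random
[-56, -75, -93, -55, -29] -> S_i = Random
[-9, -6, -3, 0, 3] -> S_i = -9 + 3*i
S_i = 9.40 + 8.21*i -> [9.4, 17.61, 25.82, 34.03, 42.24]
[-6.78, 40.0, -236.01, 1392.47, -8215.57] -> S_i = -6.78*(-5.90)^i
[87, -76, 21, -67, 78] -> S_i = Random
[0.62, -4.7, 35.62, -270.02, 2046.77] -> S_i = 0.62*(-7.58)^i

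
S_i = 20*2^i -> [20, 40, 80, 160, 320]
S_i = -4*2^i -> [-4, -8, -16, -32, -64]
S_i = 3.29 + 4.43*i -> [3.29, 7.72, 12.15, 16.58, 21.01]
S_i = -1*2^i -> [-1, -2, -4, -8, -16]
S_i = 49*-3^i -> [49, -147, 441, -1323, 3969]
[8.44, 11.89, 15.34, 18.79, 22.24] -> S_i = 8.44 + 3.45*i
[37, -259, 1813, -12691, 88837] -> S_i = 37*-7^i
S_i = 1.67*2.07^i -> [1.67, 3.46, 7.16, 14.81, 30.66]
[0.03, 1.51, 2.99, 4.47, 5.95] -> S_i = 0.03 + 1.48*i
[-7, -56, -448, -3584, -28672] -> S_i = -7*8^i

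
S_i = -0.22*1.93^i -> [-0.22, -0.42, -0.82, -1.58, -3.05]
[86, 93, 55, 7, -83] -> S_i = Random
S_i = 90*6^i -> [90, 540, 3240, 19440, 116640]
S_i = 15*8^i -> [15, 120, 960, 7680, 61440]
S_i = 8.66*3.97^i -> [8.66, 34.38, 136.49, 541.86, 2151.2]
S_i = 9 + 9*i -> [9, 18, 27, 36, 45]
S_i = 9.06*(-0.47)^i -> [9.06, -4.26, 2.0, -0.94, 0.44]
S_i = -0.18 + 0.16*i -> [-0.18, -0.02, 0.14, 0.3, 0.46]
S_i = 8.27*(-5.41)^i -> [8.27, -44.74, 242.05, -1309.48, 7084.26]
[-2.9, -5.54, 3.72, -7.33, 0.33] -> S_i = Random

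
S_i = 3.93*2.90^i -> [3.93, 11.4, 33.05, 95.85, 277.96]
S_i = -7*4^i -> [-7, -28, -112, -448, -1792]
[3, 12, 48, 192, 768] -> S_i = 3*4^i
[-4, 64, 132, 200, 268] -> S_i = -4 + 68*i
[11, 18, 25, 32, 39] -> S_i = 11 + 7*i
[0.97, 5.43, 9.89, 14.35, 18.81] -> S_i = 0.97 + 4.46*i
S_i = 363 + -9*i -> [363, 354, 345, 336, 327]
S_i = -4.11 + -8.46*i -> [-4.11, -12.57, -21.03, -29.49, -37.95]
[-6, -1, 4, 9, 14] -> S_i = -6 + 5*i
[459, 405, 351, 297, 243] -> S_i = 459 + -54*i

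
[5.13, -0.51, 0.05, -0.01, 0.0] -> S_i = 5.13*(-0.10)^i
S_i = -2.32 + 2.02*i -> [-2.32, -0.3, 1.72, 3.74, 5.76]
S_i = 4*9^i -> [4, 36, 324, 2916, 26244]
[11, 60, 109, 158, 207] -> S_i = 11 + 49*i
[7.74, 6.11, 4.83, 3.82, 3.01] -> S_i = 7.74*0.79^i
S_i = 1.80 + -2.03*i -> [1.8, -0.23, -2.26, -4.29, -6.32]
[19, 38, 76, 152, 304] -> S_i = 19*2^i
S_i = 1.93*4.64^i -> [1.93, 8.96, 41.55, 192.8, 894.6]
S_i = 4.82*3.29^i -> [4.82, 15.86, 52.17, 171.65, 564.72]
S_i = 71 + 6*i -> [71, 77, 83, 89, 95]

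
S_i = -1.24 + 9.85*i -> [-1.24, 8.61, 18.46, 28.31, 38.16]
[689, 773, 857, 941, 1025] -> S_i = 689 + 84*i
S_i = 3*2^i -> [3, 6, 12, 24, 48]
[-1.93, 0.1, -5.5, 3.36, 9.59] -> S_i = Random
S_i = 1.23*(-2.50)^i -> [1.23, -3.08, 7.69, -19.22, 48.05]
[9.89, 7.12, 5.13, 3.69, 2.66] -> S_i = 9.89*0.72^i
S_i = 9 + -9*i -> [9, 0, -9, -18, -27]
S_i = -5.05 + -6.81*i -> [-5.05, -11.86, -18.67, -25.48, -32.29]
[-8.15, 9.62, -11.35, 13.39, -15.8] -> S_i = -8.15*(-1.18)^i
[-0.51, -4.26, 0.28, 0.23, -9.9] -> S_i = Random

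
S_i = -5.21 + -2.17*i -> [-5.21, -7.38, -9.55, -11.72, -13.89]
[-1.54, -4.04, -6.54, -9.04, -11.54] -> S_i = -1.54 + -2.50*i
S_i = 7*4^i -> [7, 28, 112, 448, 1792]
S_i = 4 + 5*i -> [4, 9, 14, 19, 24]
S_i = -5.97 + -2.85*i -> [-5.97, -8.82, -11.67, -14.52, -17.37]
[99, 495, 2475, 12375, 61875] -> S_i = 99*5^i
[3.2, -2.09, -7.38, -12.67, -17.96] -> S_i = 3.20 + -5.29*i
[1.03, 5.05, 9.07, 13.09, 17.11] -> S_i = 1.03 + 4.02*i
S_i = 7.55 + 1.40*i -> [7.55, 8.95, 10.35, 11.75, 13.15]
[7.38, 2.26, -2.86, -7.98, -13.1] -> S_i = 7.38 + -5.12*i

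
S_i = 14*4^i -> [14, 56, 224, 896, 3584]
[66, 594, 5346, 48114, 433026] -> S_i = 66*9^i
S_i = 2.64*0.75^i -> [2.64, 1.98, 1.48, 1.11, 0.84]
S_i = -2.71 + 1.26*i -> [-2.71, -1.45, -0.19, 1.07, 2.33]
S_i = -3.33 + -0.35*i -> [-3.33, -3.68, -4.03, -4.38, -4.73]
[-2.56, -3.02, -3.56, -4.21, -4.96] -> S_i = -2.56*1.18^i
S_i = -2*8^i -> [-2, -16, -128, -1024, -8192]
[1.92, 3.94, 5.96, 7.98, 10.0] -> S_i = 1.92 + 2.02*i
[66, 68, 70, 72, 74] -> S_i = 66 + 2*i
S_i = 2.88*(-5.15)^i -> [2.88, -14.83, 76.38, -393.38, 2025.92]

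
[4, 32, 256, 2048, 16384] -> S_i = 4*8^i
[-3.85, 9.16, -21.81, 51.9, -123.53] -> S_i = -3.85*(-2.38)^i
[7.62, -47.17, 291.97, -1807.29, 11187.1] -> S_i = 7.62*(-6.19)^i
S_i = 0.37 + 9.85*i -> [0.37, 10.22, 20.07, 29.92, 39.77]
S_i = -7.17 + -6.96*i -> [-7.17, -14.13, -21.09, -28.05, -35.01]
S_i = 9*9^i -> [9, 81, 729, 6561, 59049]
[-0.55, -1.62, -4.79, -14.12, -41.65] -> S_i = -0.55*2.95^i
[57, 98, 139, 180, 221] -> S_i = 57 + 41*i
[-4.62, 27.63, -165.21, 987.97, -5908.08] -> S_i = -4.62*(-5.98)^i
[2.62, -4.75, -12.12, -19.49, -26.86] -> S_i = 2.62 + -7.37*i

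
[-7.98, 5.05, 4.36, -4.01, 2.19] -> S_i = Random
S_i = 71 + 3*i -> [71, 74, 77, 80, 83]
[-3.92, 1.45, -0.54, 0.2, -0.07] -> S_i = -3.92*(-0.37)^i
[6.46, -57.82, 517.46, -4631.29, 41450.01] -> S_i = 6.46*(-8.95)^i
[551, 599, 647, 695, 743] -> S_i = 551 + 48*i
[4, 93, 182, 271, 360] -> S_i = 4 + 89*i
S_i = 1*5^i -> [1, 5, 25, 125, 625]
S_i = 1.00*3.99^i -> [1.0, 3.99, 15.92, 63.52, 253.45]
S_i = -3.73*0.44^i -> [-3.73, -1.64, -0.72, -0.32, -0.14]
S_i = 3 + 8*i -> [3, 11, 19, 27, 35]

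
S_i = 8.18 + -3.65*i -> [8.18, 4.53, 0.88, -2.77, -6.42]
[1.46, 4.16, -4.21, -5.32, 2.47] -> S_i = Random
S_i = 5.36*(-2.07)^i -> [5.36, -11.1, 22.97, -47.54, 98.41]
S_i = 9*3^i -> [9, 27, 81, 243, 729]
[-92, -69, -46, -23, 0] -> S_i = -92 + 23*i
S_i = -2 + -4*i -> [-2, -6, -10, -14, -18]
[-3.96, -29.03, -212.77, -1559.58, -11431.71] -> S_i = -3.96*7.33^i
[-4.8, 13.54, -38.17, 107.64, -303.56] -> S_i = -4.80*(-2.82)^i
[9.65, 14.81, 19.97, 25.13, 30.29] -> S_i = 9.65 + 5.16*i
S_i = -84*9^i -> [-84, -756, -6804, -61236, -551124]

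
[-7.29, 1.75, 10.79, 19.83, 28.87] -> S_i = -7.29 + 9.04*i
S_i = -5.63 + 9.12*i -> [-5.63, 3.49, 12.61, 21.73, 30.85]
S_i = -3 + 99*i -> [-3, 96, 195, 294, 393]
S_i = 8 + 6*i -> [8, 14, 20, 26, 32]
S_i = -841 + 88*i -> [-841, -753, -665, -577, -489]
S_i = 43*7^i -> [43, 301, 2107, 14749, 103243]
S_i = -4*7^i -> [-4, -28, -196, -1372, -9604]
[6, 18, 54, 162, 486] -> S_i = 6*3^i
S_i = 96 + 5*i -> [96, 101, 106, 111, 116]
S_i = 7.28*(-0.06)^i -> [7.28, -0.44, 0.03, -0.0, 0.0]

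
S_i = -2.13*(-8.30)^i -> [-2.13, 17.68, -146.74, 1217.91, -10108.62]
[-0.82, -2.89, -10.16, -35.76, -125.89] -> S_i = -0.82*3.52^i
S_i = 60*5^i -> [60, 300, 1500, 7500, 37500]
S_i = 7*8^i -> [7, 56, 448, 3584, 28672]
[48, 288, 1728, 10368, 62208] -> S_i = 48*6^i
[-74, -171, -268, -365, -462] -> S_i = -74 + -97*i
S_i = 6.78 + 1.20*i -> [6.78, 7.98, 9.18, 10.38, 11.58]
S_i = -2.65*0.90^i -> [-2.65, -2.38, -2.15, -1.93, -1.74]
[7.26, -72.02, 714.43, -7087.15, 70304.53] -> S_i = 7.26*(-9.92)^i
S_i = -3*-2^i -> [-3, 6, -12, 24, -48]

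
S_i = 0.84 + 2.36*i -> [0.84, 3.2, 5.56, 7.92, 10.28]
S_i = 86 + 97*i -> [86, 183, 280, 377, 474]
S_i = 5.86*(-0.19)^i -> [5.86, -1.11, 0.21, -0.04, 0.01]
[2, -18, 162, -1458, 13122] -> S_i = 2*-9^i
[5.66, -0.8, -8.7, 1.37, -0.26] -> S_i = Random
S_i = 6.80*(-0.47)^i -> [6.8, -3.2, 1.5, -0.71, 0.33]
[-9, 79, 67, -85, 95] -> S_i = Random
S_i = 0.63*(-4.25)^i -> [0.63, -2.68, 11.38, -48.36, 205.54]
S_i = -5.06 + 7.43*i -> [-5.06, 2.37, 9.8, 17.23, 24.66]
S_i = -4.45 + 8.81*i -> [-4.45, 4.36, 13.17, 21.98, 30.79]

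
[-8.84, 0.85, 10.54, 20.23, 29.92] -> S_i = -8.84 + 9.69*i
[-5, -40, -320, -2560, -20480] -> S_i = -5*8^i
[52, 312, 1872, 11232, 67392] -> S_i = 52*6^i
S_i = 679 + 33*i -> [679, 712, 745, 778, 811]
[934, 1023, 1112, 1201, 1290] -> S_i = 934 + 89*i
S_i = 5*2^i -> [5, 10, 20, 40, 80]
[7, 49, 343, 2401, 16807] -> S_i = 7*7^i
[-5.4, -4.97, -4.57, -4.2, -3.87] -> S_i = -5.40*0.92^i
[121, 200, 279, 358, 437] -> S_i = 121 + 79*i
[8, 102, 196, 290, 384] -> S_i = 8 + 94*i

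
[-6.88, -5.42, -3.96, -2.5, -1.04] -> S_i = -6.88 + 1.46*i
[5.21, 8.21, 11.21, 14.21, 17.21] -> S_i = 5.21 + 3.00*i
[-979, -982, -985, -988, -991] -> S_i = -979 + -3*i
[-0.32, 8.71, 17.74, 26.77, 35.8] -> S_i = -0.32 + 9.03*i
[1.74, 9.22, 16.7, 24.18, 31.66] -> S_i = 1.74 + 7.48*i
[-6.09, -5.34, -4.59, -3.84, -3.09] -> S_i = -6.09 + 0.75*i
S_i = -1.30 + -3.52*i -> [-1.3, -4.82, -8.34, -11.86, -15.38]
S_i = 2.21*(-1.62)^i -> [2.21, -3.58, 5.8, -9.4, 15.22]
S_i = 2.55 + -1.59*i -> [2.55, 0.96, -0.63, -2.22, -3.81]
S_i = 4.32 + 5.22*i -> [4.32, 9.54, 14.76, 19.98, 25.2]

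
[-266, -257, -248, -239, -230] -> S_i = -266 + 9*i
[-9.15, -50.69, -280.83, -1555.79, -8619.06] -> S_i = -9.15*5.54^i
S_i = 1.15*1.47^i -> [1.15, 1.69, 2.49, 3.65, 5.37]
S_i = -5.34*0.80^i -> [-5.34, -4.27, -3.42, -2.73, -2.19]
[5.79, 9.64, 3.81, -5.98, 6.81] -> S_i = Random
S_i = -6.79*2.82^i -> [-6.79, -19.15, -54.0, -152.27, -429.4]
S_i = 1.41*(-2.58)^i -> [1.41, -3.64, 9.39, -24.21, 62.47]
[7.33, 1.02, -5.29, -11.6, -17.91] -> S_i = 7.33 + -6.31*i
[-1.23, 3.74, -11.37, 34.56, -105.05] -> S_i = -1.23*(-3.04)^i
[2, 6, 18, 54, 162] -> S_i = 2*3^i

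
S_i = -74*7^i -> [-74, -518, -3626, -25382, -177674]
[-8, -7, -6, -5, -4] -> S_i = -8 + 1*i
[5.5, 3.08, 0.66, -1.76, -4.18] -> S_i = 5.50 + -2.42*i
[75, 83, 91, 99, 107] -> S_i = 75 + 8*i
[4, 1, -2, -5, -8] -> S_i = 4 + -3*i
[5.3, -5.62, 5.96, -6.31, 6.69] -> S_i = 5.30*(-1.06)^i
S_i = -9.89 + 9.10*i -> [-9.89, -0.79, 8.31, 17.41, 26.51]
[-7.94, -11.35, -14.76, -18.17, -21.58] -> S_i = -7.94 + -3.41*i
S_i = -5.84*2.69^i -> [-5.84, -15.71, -42.26, -113.68, -305.79]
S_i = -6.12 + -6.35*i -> [-6.12, -12.47, -18.82, -25.17, -31.52]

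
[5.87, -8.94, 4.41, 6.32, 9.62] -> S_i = Random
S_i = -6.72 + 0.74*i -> [-6.72, -5.98, -5.24, -4.5, -3.76]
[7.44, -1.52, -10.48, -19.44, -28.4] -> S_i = 7.44 + -8.96*i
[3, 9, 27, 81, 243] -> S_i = 3*3^i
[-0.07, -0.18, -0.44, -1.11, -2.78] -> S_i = -0.07*2.51^i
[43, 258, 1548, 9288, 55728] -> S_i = 43*6^i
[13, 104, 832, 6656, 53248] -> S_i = 13*8^i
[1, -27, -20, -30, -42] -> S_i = Random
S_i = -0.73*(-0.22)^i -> [-0.73, 0.16, -0.04, 0.01, -0.0]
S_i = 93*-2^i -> [93, -186, 372, -744, 1488]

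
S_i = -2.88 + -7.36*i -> [-2.88, -10.24, -17.6, -24.96, -32.32]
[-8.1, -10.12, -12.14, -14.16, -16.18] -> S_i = -8.10 + -2.02*i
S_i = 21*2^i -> [21, 42, 84, 168, 336]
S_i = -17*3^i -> [-17, -51, -153, -459, -1377]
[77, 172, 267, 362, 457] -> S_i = 77 + 95*i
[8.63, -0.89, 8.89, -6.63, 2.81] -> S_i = Random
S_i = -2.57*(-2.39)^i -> [-2.57, 6.14, -14.68, 35.09, -83.85]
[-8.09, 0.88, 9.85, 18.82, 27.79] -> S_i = -8.09 + 8.97*i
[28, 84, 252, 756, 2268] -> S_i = 28*3^i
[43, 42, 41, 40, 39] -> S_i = 43 + -1*i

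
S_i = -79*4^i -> [-79, -316, -1264, -5056, -20224]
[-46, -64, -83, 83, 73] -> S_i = Random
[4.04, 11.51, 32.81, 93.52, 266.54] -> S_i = 4.04*2.85^i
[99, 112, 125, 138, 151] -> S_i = 99 + 13*i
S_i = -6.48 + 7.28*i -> [-6.48, 0.8, 8.08, 15.36, 22.64]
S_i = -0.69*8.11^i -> [-0.69, -5.6, -45.38, -368.05, -2984.92]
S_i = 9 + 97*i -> [9, 106, 203, 300, 397]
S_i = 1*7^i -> [1, 7, 49, 343, 2401]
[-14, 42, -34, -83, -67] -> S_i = Random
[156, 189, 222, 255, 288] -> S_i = 156 + 33*i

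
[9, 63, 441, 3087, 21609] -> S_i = 9*7^i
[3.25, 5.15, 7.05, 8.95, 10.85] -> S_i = 3.25 + 1.90*i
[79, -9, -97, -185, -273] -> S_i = 79 + -88*i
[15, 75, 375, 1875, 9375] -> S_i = 15*5^i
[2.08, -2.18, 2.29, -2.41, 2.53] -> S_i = 2.08*(-1.05)^i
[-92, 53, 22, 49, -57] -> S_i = Random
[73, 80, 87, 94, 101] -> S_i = 73 + 7*i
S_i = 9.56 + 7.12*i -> [9.56, 16.68, 23.8, 30.92, 38.04]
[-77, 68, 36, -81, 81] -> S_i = Random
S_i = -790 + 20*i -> [-790, -770, -750, -730, -710]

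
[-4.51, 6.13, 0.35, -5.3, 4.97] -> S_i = Random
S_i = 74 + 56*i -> [74, 130, 186, 242, 298]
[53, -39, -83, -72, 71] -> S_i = Random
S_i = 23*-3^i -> [23, -69, 207, -621, 1863]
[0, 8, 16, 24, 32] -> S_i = 0 + 8*i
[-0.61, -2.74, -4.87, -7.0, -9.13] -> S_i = -0.61 + -2.13*i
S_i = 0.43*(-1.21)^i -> [0.43, -0.52, 0.63, -0.76, 0.92]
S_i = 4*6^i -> [4, 24, 144, 864, 5184]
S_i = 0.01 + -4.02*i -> [0.01, -4.01, -8.03, -12.05, -16.07]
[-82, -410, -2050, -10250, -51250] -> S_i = -82*5^i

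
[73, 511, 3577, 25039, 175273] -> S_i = 73*7^i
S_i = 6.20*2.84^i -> [6.2, 17.61, 50.01, 142.02, 403.33]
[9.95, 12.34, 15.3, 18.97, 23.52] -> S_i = 9.95*1.24^i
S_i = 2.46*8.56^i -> [2.46, 21.06, 180.25, 1542.97, 13207.79]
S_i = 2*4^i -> [2, 8, 32, 128, 512]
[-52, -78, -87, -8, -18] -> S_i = Random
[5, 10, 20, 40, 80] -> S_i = 5*2^i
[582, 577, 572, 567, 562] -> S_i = 582 + -5*i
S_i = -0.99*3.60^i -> [-0.99, -3.56, -12.83, -46.19, -166.28]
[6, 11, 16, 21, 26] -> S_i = 6 + 5*i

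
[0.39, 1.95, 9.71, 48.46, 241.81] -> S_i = 0.39*4.99^i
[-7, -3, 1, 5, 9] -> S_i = -7 + 4*i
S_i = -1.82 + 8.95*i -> [-1.82, 7.13, 16.08, 25.03, 33.98]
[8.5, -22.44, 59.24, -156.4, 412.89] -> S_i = 8.50*(-2.64)^i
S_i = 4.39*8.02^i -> [4.39, 35.21, 282.37, 2264.58, 18161.93]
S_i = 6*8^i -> [6, 48, 384, 3072, 24576]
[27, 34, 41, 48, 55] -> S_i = 27 + 7*i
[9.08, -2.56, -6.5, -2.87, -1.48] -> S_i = Random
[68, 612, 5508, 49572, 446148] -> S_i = 68*9^i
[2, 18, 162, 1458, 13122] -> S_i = 2*9^i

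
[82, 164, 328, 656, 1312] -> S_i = 82*2^i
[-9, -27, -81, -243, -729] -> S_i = -9*3^i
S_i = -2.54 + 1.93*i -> [-2.54, -0.61, 1.32, 3.25, 5.18]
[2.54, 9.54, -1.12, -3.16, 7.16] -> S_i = Random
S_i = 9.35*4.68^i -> [9.35, 43.76, 204.79, 958.41, 4485.34]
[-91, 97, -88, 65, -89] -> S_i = Random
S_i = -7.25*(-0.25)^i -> [-7.25, 1.81, -0.45, 0.11, -0.03]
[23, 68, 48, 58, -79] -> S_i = Random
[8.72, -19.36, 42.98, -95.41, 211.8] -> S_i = 8.72*(-2.22)^i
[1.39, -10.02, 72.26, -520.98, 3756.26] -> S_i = 1.39*(-7.21)^i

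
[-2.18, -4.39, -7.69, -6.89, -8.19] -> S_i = Random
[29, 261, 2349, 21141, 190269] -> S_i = 29*9^i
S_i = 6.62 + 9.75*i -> [6.62, 16.37, 26.12, 35.87, 45.62]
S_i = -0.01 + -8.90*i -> [-0.01, -8.91, -17.81, -26.71, -35.61]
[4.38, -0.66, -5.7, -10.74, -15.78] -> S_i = 4.38 + -5.04*i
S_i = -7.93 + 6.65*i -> [-7.93, -1.28, 5.37, 12.02, 18.67]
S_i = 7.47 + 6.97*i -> [7.47, 14.44, 21.41, 28.38, 35.35]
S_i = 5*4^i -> [5, 20, 80, 320, 1280]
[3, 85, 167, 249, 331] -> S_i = 3 + 82*i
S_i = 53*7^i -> [53, 371, 2597, 18179, 127253]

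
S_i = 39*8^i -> [39, 312, 2496, 19968, 159744]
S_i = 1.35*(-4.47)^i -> [1.35, -6.03, 26.97, -120.57, 538.97]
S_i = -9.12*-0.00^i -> [-9.12, 0.0, -0.0, 0.0, -0.0]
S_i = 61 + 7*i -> [61, 68, 75, 82, 89]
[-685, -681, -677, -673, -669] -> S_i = -685 + 4*i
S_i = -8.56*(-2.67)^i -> [-8.56, 22.86, -61.02, 162.93, -435.03]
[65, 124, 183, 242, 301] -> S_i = 65 + 59*i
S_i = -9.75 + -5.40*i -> [-9.75, -15.15, -20.55, -25.95, -31.35]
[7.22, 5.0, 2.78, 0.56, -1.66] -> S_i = 7.22 + -2.22*i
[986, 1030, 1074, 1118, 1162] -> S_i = 986 + 44*i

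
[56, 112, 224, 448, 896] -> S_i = 56*2^i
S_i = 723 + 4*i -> [723, 727, 731, 735, 739]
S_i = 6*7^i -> [6, 42, 294, 2058, 14406]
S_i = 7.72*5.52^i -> [7.72, 42.61, 235.23, 1298.48, 7167.6]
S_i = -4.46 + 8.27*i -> [-4.46, 3.81, 12.08, 20.35, 28.62]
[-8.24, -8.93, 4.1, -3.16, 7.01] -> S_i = Random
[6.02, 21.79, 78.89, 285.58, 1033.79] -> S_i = 6.02*3.62^i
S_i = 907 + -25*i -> [907, 882, 857, 832, 807]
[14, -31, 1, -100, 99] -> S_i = Random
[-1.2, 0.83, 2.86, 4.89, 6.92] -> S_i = -1.20 + 2.03*i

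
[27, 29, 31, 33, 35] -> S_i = 27 + 2*i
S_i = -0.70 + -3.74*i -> [-0.7, -4.44, -8.18, -11.92, -15.66]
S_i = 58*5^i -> [58, 290, 1450, 7250, 36250]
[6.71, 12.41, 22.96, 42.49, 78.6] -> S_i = 6.71*1.85^i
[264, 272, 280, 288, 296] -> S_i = 264 + 8*i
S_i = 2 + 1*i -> [2, 3, 4, 5, 6]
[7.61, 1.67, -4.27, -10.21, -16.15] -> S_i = 7.61 + -5.94*i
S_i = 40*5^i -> [40, 200, 1000, 5000, 25000]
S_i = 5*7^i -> [5, 35, 245, 1715, 12005]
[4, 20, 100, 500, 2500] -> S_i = 4*5^i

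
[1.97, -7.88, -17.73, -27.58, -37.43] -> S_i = 1.97 + -9.85*i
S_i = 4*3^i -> [4, 12, 36, 108, 324]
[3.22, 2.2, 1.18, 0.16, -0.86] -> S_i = 3.22 + -1.02*i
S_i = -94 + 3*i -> [-94, -91, -88, -85, -82]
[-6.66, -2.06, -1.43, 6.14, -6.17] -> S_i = Random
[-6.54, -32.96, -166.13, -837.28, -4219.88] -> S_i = -6.54*5.04^i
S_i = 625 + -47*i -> [625, 578, 531, 484, 437]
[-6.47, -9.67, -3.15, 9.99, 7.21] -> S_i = Random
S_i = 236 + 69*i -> [236, 305, 374, 443, 512]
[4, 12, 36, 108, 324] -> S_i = 4*3^i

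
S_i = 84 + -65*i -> [84, 19, -46, -111, -176]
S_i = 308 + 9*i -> [308, 317, 326, 335, 344]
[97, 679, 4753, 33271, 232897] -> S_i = 97*7^i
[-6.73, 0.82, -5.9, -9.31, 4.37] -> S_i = Random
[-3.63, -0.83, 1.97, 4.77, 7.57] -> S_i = -3.63 + 2.80*i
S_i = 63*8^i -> [63, 504, 4032, 32256, 258048]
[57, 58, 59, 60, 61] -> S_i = 57 + 1*i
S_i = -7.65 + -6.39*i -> [-7.65, -14.04, -20.43, -26.82, -33.21]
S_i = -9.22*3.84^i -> [-9.22, -35.4, -135.95, -522.07, -2004.73]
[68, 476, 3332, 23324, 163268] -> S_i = 68*7^i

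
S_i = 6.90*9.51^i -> [6.9, 65.62, 624.04, 5934.59, 56437.94]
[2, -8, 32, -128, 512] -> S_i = 2*-4^i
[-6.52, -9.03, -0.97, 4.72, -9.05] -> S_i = Random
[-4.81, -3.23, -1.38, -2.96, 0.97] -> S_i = Random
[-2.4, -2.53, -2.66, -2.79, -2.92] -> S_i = -2.40 + -0.13*i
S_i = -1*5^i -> [-1, -5, -25, -125, -625]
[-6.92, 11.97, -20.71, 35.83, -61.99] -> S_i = -6.92*(-1.73)^i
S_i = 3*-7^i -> [3, -21, 147, -1029, 7203]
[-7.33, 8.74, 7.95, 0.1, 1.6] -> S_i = Random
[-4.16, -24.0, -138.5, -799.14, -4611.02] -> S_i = -4.16*5.77^i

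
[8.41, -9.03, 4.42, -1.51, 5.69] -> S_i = Random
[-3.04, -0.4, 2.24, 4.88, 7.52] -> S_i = -3.04 + 2.64*i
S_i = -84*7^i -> [-84, -588, -4116, -28812, -201684]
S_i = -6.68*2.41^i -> [-6.68, -16.1, -38.8, -93.5, -225.34]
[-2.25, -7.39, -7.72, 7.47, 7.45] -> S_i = Random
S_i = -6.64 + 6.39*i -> [-6.64, -0.25, 6.14, 12.53, 18.92]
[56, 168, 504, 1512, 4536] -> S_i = 56*3^i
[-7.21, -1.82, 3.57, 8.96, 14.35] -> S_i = -7.21 + 5.39*i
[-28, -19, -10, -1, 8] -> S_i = -28 + 9*i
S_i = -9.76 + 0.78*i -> [-9.76, -8.98, -8.2, -7.42, -6.64]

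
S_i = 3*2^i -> [3, 6, 12, 24, 48]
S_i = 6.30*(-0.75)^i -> [6.3, -4.72, 3.54, -2.66, 1.99]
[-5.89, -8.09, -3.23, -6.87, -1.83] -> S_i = Random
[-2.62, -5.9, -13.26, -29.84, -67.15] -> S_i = -2.62*2.25^i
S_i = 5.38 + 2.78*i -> [5.38, 8.16, 10.94, 13.72, 16.5]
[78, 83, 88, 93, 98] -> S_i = 78 + 5*i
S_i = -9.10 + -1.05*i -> [-9.1, -10.15, -11.2, -12.25, -13.3]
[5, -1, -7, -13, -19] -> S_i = 5 + -6*i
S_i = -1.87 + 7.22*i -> [-1.87, 5.35, 12.57, 19.79, 27.01]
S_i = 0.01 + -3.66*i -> [0.01, -3.65, -7.31, -10.97, -14.63]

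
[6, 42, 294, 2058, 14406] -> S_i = 6*7^i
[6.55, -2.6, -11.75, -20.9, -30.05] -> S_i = 6.55 + -9.15*i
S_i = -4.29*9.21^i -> [-4.29, -39.51, -363.9, -3351.48, -30867.1]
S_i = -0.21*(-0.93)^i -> [-0.21, 0.2, -0.18, 0.17, -0.16]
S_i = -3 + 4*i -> [-3, 1, 5, 9, 13]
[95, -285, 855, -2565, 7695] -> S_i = 95*-3^i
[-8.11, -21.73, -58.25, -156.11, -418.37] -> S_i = -8.11*2.68^i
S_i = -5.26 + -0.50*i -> [-5.26, -5.76, -6.26, -6.76, -7.26]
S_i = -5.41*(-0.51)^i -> [-5.41, 2.76, -1.41, 0.72, -0.37]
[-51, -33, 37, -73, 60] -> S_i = Random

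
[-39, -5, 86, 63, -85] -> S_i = Random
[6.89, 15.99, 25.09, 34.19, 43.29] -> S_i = 6.89 + 9.10*i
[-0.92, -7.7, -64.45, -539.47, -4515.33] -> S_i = -0.92*8.37^i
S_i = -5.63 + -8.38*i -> [-5.63, -14.01, -22.39, -30.77, -39.15]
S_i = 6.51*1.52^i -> [6.51, 9.9, 15.04, 22.86, 34.75]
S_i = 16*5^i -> [16, 80, 400, 2000, 10000]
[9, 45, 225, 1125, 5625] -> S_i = 9*5^i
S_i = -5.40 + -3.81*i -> [-5.4, -9.21, -13.02, -16.83, -20.64]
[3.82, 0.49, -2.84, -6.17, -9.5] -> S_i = 3.82 + -3.33*i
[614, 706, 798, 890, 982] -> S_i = 614 + 92*i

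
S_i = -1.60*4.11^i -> [-1.6, -6.58, -27.03, -111.08, -456.55]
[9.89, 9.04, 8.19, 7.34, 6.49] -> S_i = 9.89 + -0.85*i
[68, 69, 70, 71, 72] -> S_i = 68 + 1*i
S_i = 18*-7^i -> [18, -126, 882, -6174, 43218]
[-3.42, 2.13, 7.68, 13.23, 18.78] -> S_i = -3.42 + 5.55*i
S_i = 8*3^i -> [8, 24, 72, 216, 648]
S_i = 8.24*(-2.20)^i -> [8.24, -18.13, 39.88, -87.74, 193.03]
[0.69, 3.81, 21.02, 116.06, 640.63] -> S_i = 0.69*5.52^i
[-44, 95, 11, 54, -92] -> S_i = Random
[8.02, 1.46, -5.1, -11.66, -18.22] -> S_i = 8.02 + -6.56*i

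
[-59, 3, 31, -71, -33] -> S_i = Random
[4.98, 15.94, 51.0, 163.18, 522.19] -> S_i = 4.98*3.20^i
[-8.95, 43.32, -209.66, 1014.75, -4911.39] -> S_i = -8.95*(-4.84)^i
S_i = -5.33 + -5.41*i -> [-5.33, -10.74, -16.15, -21.56, -26.97]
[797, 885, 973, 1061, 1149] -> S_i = 797 + 88*i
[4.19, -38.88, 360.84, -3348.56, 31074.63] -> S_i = 4.19*(-9.28)^i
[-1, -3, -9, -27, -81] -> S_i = -1*3^i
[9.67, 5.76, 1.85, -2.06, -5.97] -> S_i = 9.67 + -3.91*i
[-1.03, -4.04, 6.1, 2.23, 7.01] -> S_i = Random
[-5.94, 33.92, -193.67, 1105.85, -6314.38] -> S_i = -5.94*(-5.71)^i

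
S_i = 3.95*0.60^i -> [3.95, 2.37, 1.42, 0.85, 0.51]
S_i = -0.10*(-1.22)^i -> [-0.1, 0.12, -0.15, 0.18, -0.22]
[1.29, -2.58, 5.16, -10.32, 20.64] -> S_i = 1.29*(-2.00)^i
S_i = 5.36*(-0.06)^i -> [5.36, -0.32, 0.02, -0.0, 0.0]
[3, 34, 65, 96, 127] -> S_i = 3 + 31*i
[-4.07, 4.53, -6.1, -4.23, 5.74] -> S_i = Random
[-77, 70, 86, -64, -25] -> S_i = Random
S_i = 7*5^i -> [7, 35, 175, 875, 4375]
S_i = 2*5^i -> [2, 10, 50, 250, 1250]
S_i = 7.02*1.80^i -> [7.02, 12.64, 22.74, 40.94, 73.69]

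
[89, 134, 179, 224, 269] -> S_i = 89 + 45*i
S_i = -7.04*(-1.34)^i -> [-7.04, 9.43, -12.64, 16.94, -22.7]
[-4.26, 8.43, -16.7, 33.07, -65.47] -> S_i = -4.26*(-1.98)^i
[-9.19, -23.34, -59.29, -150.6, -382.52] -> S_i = -9.19*2.54^i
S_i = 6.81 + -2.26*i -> [6.81, 4.55, 2.29, 0.03, -2.23]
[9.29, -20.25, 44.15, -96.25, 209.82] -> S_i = 9.29*(-2.18)^i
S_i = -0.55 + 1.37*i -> [-0.55, 0.82, 2.19, 3.56, 4.93]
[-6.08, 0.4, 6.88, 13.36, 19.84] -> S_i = -6.08 + 6.48*i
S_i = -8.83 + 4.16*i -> [-8.83, -4.67, -0.51, 3.65, 7.81]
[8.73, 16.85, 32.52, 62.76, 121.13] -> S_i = 8.73*1.93^i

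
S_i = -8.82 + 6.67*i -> [-8.82, -2.15, 4.52, 11.19, 17.86]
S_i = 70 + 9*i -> [70, 79, 88, 97, 106]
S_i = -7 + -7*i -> [-7, -14, -21, -28, -35]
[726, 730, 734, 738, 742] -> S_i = 726 + 4*i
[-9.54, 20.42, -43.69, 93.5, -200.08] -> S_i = -9.54*(-2.14)^i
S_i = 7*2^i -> [7, 14, 28, 56, 112]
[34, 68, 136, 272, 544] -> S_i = 34*2^i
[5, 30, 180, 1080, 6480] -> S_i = 5*6^i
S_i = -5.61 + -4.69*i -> [-5.61, -10.3, -14.99, -19.68, -24.37]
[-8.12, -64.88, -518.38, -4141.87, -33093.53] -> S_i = -8.12*7.99^i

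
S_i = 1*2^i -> [1, 2, 4, 8, 16]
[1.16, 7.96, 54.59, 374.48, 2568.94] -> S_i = 1.16*6.86^i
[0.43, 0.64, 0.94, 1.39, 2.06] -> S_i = 0.43*1.48^i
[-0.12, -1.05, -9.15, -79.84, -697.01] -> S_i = -0.12*8.73^i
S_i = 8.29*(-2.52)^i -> [8.29, -20.89, 52.64, -132.66, 334.32]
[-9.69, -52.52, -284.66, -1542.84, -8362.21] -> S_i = -9.69*5.42^i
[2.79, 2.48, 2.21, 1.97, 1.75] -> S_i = 2.79*0.89^i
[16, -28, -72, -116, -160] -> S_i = 16 + -44*i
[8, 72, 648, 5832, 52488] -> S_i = 8*9^i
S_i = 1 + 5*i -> [1, 6, 11, 16, 21]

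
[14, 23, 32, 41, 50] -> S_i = 14 + 9*i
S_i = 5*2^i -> [5, 10, 20, 40, 80]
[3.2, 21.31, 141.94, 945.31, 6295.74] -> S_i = 3.20*6.66^i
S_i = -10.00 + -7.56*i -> [-10.0, -17.56, -25.12, -32.68, -40.24]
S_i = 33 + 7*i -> [33, 40, 47, 54, 61]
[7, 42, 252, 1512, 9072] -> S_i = 7*6^i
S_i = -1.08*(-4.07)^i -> [-1.08, 4.4, -17.89, 72.81, -296.35]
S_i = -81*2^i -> [-81, -162, -324, -648, -1296]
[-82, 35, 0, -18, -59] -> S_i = Random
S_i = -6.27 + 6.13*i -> [-6.27, -0.14, 5.99, 12.12, 18.25]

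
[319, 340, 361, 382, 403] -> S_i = 319 + 21*i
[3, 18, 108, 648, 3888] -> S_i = 3*6^i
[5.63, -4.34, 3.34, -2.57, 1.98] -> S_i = 5.63*(-0.77)^i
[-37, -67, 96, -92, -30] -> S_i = Random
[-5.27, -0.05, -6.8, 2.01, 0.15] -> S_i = Random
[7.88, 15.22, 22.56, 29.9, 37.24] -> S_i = 7.88 + 7.34*i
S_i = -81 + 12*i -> [-81, -69, -57, -45, -33]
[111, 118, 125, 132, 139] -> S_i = 111 + 7*i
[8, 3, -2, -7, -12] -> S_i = 8 + -5*i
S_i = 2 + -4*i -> [2, -2, -6, -10, -14]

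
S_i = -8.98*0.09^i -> [-8.98, -0.81, -0.07, -0.01, -0.0]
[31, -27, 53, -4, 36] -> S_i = Random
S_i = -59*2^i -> [-59, -118, -236, -472, -944]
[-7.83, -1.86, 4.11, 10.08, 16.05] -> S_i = -7.83 + 5.97*i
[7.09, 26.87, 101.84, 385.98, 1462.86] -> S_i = 7.09*3.79^i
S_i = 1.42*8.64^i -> [1.42, 12.27, 106.0, 915.86, 7913.04]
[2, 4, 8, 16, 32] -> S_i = 2*2^i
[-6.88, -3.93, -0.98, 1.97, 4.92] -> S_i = -6.88 + 2.95*i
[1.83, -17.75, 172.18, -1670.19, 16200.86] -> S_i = 1.83*(-9.70)^i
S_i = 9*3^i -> [9, 27, 81, 243, 729]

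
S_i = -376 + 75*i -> [-376, -301, -226, -151, -76]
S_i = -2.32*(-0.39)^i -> [-2.32, 0.9, -0.35, 0.14, -0.05]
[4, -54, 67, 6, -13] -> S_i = Random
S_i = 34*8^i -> [34, 272, 2176, 17408, 139264]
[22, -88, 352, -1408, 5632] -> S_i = 22*-4^i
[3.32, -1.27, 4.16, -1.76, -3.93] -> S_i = Random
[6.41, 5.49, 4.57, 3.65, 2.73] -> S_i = 6.41 + -0.92*i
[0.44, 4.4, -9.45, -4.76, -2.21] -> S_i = Random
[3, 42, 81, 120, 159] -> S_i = 3 + 39*i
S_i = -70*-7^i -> [-70, 490, -3430, 24010, -168070]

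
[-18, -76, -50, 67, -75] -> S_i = Random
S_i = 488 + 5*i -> [488, 493, 498, 503, 508]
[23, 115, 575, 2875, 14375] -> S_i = 23*5^i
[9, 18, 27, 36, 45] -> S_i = 9 + 9*i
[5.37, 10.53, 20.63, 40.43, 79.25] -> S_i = 5.37*1.96^i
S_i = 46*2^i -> [46, 92, 184, 368, 736]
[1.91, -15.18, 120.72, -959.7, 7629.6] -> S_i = 1.91*(-7.95)^i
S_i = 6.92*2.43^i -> [6.92, 16.82, 40.86, 99.29, 241.29]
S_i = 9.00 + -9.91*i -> [9.0, -0.91, -10.82, -20.73, -30.64]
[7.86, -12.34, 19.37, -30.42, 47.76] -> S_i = 7.86*(-1.57)^i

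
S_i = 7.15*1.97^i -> [7.15, 14.09, 27.75, 54.66, 107.69]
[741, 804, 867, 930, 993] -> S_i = 741 + 63*i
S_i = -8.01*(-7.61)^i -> [-8.01, 60.96, -463.88, 3530.1, -26864.03]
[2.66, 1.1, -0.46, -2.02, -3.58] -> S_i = 2.66 + -1.56*i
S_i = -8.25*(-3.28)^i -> [-8.25, 27.06, -88.76, 291.12, -954.88]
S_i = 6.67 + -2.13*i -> [6.67, 4.54, 2.41, 0.28, -1.85]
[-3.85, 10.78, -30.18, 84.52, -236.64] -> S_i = -3.85*(-2.80)^i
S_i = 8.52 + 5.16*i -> [8.52, 13.68, 18.84, 24.0, 29.16]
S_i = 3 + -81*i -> [3, -78, -159, -240, -321]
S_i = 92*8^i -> [92, 736, 5888, 47104, 376832]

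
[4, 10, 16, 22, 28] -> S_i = 4 + 6*i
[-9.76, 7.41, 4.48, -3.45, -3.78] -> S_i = Random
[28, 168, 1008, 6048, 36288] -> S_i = 28*6^i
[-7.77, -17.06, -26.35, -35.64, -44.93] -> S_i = -7.77 + -9.29*i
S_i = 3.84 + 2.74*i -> [3.84, 6.58, 9.32, 12.06, 14.8]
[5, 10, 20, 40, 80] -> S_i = 5*2^i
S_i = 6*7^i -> [6, 42, 294, 2058, 14406]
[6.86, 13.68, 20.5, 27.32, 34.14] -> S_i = 6.86 + 6.82*i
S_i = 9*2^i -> [9, 18, 36, 72, 144]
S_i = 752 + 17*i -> [752, 769, 786, 803, 820]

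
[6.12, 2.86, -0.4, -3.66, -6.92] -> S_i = 6.12 + -3.26*i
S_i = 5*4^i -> [5, 20, 80, 320, 1280]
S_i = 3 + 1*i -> [3, 4, 5, 6, 7]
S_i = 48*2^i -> [48, 96, 192, 384, 768]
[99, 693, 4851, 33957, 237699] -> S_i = 99*7^i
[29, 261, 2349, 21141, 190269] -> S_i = 29*9^i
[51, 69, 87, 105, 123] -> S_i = 51 + 18*i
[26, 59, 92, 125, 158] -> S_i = 26 + 33*i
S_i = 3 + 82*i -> [3, 85, 167, 249, 331]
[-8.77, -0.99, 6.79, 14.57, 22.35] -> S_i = -8.77 + 7.78*i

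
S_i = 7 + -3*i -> [7, 4, 1, -2, -5]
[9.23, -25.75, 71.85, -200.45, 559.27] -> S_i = 9.23*(-2.79)^i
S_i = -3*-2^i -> [-3, 6, -12, 24, -48]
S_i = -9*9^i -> [-9, -81, -729, -6561, -59049]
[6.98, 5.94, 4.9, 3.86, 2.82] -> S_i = 6.98 + -1.04*i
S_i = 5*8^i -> [5, 40, 320, 2560, 20480]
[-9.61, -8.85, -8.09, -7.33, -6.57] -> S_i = -9.61 + 0.76*i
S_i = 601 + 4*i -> [601, 605, 609, 613, 617]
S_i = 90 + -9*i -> [90, 81, 72, 63, 54]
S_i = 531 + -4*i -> [531, 527, 523, 519, 515]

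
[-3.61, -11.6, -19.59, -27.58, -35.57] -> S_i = -3.61 + -7.99*i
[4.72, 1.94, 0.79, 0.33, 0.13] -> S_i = 4.72*0.41^i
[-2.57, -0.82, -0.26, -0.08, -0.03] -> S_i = -2.57*0.32^i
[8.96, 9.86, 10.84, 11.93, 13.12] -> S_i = 8.96*1.10^i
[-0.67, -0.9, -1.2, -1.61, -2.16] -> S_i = -0.67*1.34^i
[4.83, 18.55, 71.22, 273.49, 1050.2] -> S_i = 4.83*3.84^i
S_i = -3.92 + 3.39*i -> [-3.92, -0.53, 2.86, 6.25, 9.64]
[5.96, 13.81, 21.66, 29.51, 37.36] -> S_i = 5.96 + 7.85*i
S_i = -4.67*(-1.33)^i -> [-4.67, 6.21, -8.26, 10.99, -14.61]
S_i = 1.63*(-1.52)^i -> [1.63, -2.48, 3.77, -5.72, 8.7]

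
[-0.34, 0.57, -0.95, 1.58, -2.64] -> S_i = -0.34*(-1.67)^i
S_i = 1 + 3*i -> [1, 4, 7, 10, 13]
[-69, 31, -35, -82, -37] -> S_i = Random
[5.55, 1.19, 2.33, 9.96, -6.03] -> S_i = Random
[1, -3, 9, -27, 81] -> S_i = 1*-3^i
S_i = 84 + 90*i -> [84, 174, 264, 354, 444]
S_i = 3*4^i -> [3, 12, 48, 192, 768]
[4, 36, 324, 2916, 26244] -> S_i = 4*9^i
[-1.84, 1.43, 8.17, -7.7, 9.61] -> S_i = Random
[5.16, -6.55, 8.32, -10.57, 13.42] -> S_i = 5.16*(-1.27)^i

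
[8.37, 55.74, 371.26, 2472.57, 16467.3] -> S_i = 8.37*6.66^i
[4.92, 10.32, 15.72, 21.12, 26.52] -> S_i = 4.92 + 5.40*i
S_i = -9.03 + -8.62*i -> [-9.03, -17.65, -26.27, -34.89, -43.51]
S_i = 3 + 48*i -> [3, 51, 99, 147, 195]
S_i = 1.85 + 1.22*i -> [1.85, 3.07, 4.29, 5.51, 6.73]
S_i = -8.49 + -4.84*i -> [-8.49, -13.33, -18.17, -23.01, -27.85]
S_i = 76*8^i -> [76, 608, 4864, 38912, 311296]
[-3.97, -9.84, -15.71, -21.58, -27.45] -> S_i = -3.97 + -5.87*i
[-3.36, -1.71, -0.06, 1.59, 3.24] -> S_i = -3.36 + 1.65*i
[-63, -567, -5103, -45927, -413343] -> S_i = -63*9^i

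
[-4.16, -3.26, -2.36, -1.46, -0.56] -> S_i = -4.16 + 0.90*i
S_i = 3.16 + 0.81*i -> [3.16, 3.97, 4.78, 5.59, 6.4]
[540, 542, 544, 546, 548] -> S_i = 540 + 2*i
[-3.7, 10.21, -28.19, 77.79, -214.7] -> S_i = -3.70*(-2.76)^i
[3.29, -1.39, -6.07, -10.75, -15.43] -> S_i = 3.29 + -4.68*i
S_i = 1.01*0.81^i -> [1.01, 0.82, 0.66, 0.54, 0.43]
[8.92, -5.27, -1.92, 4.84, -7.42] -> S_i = Random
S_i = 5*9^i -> [5, 45, 405, 3645, 32805]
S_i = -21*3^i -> [-21, -63, -189, -567, -1701]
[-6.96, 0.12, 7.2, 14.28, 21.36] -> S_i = -6.96 + 7.08*i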